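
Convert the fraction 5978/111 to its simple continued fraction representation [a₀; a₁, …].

[53; 1, 5, 1, 15]

Apply division with remainder until the remainder is 0:
⌊5978/111⌋ = 53, remainder 95
⌊111/95⌋ = 1, remainder 16
⌊95/16⌋ = 5, remainder 15
⌊16/15⌋ = 1, remainder 1
⌊15/1⌋ = 15, remainder 0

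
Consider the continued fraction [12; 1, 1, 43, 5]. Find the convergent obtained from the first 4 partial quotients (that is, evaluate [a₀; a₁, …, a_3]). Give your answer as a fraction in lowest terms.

1088/87

Build up convergents one term at a time:
a_0 = 12: 12/1
a_1 = 1: 13/1
a_2 = 1: 25/2
a_3 = 43: 1088/87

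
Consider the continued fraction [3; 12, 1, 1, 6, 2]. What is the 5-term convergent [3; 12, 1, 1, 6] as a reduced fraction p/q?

502/163

Work from the innermost term outward:
Start with 6.
1 + 1/(6/1) = 1 + 1/6 = 7/6
1 + 1/(7/6) = 1 + 6/7 = 13/7
12 + 1/(13/7) = 12 + 7/13 = 163/13
3 + 1/(163/13) = 3 + 13/163 = 502/163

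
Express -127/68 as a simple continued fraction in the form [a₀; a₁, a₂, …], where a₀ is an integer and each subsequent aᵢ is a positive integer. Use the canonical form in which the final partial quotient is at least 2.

[-2; 7, 1, 1, 4]

-127 = -2·68 + 9, so a_0 = -2
68 = 7·9 + 5, so a_1 = 7
9 = 1·5 + 4, so a_2 = 1
5 = 1·4 + 1, so a_3 = 1
4 = 4·1 + 0, so a_4 = 4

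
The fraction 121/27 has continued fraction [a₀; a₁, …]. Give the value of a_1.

2

⌊121/27⌋ = 4, remainder 13
⌊27/13⌋ = 2, remainder 1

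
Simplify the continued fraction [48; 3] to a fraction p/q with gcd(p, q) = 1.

Collapse the nested fraction from the inside out:
Start with 3.
48 + 1/(3/1) = 48 + 1/3 = 145/3

145/3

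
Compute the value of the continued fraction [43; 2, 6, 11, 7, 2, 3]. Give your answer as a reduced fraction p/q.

a_0 = 43: 43/1
a_1 = 2: 87/2
a_2 = 6: 565/13
a_3 = 11: 6302/145
a_4 = 7: 44679/1028
a_5 = 2: 95660/2201
a_6 = 3: 331659/7631

331659/7631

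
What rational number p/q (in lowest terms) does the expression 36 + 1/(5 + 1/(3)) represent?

Build up convergents one term at a time:
a_0 = 36: 36/1
a_1 = 5: 181/5
a_2 = 3: 579/16

579/16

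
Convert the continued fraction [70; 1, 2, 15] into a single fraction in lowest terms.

3251/46

a_0 = 70: 70/1
a_1 = 1: 71/1
a_2 = 2: 212/3
a_3 = 15: 3251/46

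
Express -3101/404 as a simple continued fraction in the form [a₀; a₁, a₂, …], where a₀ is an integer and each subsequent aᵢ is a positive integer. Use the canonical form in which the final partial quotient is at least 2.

[-8; 3, 11, 1, 10]

Repeatedly divide and take the remainder:
-3101 = -8·404 + 131, so a_0 = -8
404 = 3·131 + 11, so a_1 = 3
131 = 11·11 + 10, so a_2 = 11
11 = 1·10 + 1, so a_3 = 1
10 = 10·1 + 0, so a_4 = 10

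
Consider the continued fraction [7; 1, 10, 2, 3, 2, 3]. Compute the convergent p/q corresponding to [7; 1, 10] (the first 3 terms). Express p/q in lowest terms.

Start with 10.
1 + 1/(10/1) = 1 + 1/10 = 11/10
7 + 1/(11/10) = 7 + 10/11 = 87/11

87/11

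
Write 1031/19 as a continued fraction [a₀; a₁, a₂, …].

1031 = 54·19 + 5, so a_0 = 54
19 = 3·5 + 4, so a_1 = 3
5 = 1·4 + 1, so a_2 = 1
4 = 4·1 + 0, so a_3 = 4

[54; 3, 1, 4]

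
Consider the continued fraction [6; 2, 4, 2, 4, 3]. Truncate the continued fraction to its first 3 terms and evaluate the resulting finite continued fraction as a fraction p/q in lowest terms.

58/9

Start with 4.
2 + 1/(4/1) = 2 + 1/4 = 9/4
6 + 1/(9/4) = 6 + 4/9 = 58/9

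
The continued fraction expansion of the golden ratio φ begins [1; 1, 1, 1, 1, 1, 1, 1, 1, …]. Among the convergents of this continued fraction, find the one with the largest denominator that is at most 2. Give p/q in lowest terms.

List convergents until the denominator exceeds the bound:
a_0 = 1: 1/1  (≤ bound)
a_1 = 1: 2/1  (≤ bound)
a_2 = 1: 3/2  (≤ bound)
a_3 = 1: 5/3  (> 2, stop)

3/2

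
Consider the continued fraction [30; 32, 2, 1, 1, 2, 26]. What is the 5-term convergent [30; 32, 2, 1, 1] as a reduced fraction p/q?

4865/162

Start with 1.
1 + 1/(1/1) = 1 + 1/1 = 2/1
2 + 1/(2/1) = 2 + 1/2 = 5/2
32 + 1/(5/2) = 32 + 2/5 = 162/5
30 + 1/(162/5) = 30 + 5/162 = 4865/162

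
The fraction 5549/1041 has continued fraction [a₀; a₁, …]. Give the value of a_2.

Repeatedly divide and take the remainder:
5549 = 5·1041 + 344, so a_0 = 5
1041 = 3·344 + 9, so a_1 = 3
344 = 38·9 + 2, so a_2 = 38

38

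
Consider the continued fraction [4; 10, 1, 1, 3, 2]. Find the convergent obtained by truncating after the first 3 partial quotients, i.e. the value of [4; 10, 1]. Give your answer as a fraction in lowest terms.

45/11

Collapse the nested fraction from the inside out:
Start with 1.
10 + 1/(1/1) = 10 + 1/1 = 11/1
4 + 1/(11/1) = 4 + 1/11 = 45/11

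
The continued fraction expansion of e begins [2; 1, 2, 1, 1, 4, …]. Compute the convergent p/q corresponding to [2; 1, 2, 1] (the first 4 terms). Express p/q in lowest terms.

Compute successive convergents:
a_0 = 2: 2/1
a_1 = 1: 3/1
a_2 = 2: 8/3
a_3 = 1: 11/4

11/4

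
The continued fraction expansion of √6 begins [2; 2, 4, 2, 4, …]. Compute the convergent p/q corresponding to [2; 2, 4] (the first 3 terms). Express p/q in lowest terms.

a_0 = 2: 2/1
a_1 = 2: 5/2
a_2 = 4: 22/9

22/9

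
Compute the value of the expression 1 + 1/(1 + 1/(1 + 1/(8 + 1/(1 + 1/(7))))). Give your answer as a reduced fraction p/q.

Collapse the nested fraction from the inside out:
Start with 7.
1 + 1/(7/1) = 1 + 1/7 = 8/7
8 + 1/(8/7) = 8 + 7/8 = 71/8
1 + 1/(71/8) = 1 + 8/71 = 79/71
1 + 1/(79/71) = 1 + 71/79 = 150/79
1 + 1/(150/79) = 1 + 79/150 = 229/150

229/150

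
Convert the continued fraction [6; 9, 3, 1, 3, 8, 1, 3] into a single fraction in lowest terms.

a_0 = 6: 6/1
a_1 = 9: 55/9
a_2 = 3: 171/28
a_3 = 1: 226/37
a_4 = 3: 849/139
a_5 = 8: 7018/1149
a_6 = 1: 7867/1288
a_7 = 3: 30619/5013

30619/5013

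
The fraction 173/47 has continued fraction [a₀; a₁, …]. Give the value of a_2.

2

Apply division with remainder until the remainder is 0:
173 = 3·47 + 32, so a_0 = 3
47 = 1·32 + 15, so a_1 = 1
32 = 2·15 + 2, so a_2 = 2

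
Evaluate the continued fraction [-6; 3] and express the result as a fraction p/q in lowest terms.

-17/3

Use the convergent recurrence hₖ = aₖ·hₖ₋₁ + hₖ₋₂ (and likewise for the denominators kₖ):
a_0 = -6: -6/1
a_1 = 3: -17/3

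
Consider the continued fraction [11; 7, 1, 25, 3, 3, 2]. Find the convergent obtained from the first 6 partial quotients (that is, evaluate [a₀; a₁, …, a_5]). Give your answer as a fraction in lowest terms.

Collapse the nested fraction from the inside out:
Start with 3.
3 + 1/(3/1) = 3 + 1/3 = 10/3
25 + 1/(10/3) = 25 + 3/10 = 253/10
1 + 1/(253/10) = 1 + 10/253 = 263/253
7 + 1/(263/253) = 7 + 253/263 = 2094/263
11 + 1/(2094/263) = 11 + 263/2094 = 23297/2094

23297/2094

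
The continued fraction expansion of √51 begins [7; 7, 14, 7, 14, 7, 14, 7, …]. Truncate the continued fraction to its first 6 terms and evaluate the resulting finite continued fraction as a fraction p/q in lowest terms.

Starting at the tail and folding back:
Start with 7.
14 + 1/(7/1) = 14 + 1/7 = 99/7
7 + 1/(99/7) = 7 + 7/99 = 700/99
14 + 1/(700/99) = 14 + 99/700 = 9899/700
7 + 1/(9899/700) = 7 + 700/9899 = 69993/9899
7 + 1/(69993/9899) = 7 + 9899/69993 = 499850/69993

499850/69993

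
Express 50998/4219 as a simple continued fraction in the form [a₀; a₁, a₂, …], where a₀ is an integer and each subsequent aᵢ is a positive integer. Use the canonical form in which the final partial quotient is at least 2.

Run the Euclidean algorithm, recording each quotient:
⌊50998/4219⌋ = 12, remainder 370
⌊4219/370⌋ = 11, remainder 149
⌊370/149⌋ = 2, remainder 72
⌊149/72⌋ = 2, remainder 5
⌊72/5⌋ = 14, remainder 2
⌊5/2⌋ = 2, remainder 1
⌊2/1⌋ = 2, remainder 0

[12; 11, 2, 2, 14, 2, 2]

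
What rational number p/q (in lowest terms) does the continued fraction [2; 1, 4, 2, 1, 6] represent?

301/107

Build up convergents one term at a time:
a_0 = 2: 2/1
a_1 = 1: 3/1
a_2 = 4: 14/5
a_3 = 2: 31/11
a_4 = 1: 45/16
a_5 = 6: 301/107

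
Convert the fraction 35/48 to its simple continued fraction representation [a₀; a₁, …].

[0; 1, 2, 1, 2, 4]

Repeatedly divide and take the remainder:
35 = 0·48 + 35, so a_0 = 0
48 = 1·35 + 13, so a_1 = 1
35 = 2·13 + 9, so a_2 = 2
13 = 1·9 + 4, so a_3 = 1
9 = 2·4 + 1, so a_4 = 2
4 = 4·1 + 0, so a_5 = 4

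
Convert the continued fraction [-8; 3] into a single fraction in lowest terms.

Start with 3.
-8 + 1/(3/1) = -8 + 1/3 = -23/3

-23/3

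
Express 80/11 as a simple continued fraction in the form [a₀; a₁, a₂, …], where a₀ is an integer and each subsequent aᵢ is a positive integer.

Repeatedly divide and take the remainder:
80 = 7·11 + 3, so a_0 = 7
11 = 3·3 + 2, so a_1 = 3
3 = 1·2 + 1, so a_2 = 1
2 = 2·1 + 0, so a_3 = 2

[7; 3, 1, 2]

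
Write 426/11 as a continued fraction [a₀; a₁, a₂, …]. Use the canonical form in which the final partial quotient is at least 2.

[38; 1, 2, 1, 2]

426 ÷ 11 → quotient 38, remainder 8
11 ÷ 8 → quotient 1, remainder 3
8 ÷ 3 → quotient 2, remainder 2
3 ÷ 2 → quotient 1, remainder 1
2 ÷ 1 → quotient 2, remainder 0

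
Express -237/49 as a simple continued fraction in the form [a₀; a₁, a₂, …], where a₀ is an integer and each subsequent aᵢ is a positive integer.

Run the Euclidean algorithm, recording each quotient:
-237 = -5·49 + 8, so a_0 = -5
49 = 6·8 + 1, so a_1 = 6
8 = 8·1 + 0, so a_2 = 8

[-5; 6, 8]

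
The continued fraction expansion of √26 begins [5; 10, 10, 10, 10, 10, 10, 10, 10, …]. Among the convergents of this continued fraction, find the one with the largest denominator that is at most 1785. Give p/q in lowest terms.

a_0 = 5: 5/1  (≤ bound)
a_1 = 10: 51/10  (≤ bound)
a_2 = 10: 515/101  (≤ bound)
a_3 = 10: 5201/1020  (≤ bound)
a_4 = 10: 52525/10301  (> 1785, stop)

5201/1020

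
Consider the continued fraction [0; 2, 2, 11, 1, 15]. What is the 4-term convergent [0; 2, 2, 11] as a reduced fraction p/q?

Use the convergent recurrence hₖ = aₖ·hₖ₋₁ + hₖ₋₂ (and likewise for the denominators kₖ):
a_0 = 0: 0/1
a_1 = 2: 1/2
a_2 = 2: 2/5
a_3 = 11: 23/57

23/57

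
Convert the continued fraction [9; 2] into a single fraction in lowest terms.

19/2

a_0 = 9: 9/1
a_1 = 2: 19/2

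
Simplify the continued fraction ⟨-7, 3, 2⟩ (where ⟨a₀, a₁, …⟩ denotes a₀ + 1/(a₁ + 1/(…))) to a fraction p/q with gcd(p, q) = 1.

-47/7

a_0 = -7: -7/1
a_1 = 3: -20/3
a_2 = 2: -47/7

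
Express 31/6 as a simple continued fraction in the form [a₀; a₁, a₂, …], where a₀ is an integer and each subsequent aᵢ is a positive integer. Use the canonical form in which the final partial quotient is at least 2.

[5; 6]

31 = 5·6 + 1, so a_0 = 5
6 = 6·1 + 0, so a_1 = 6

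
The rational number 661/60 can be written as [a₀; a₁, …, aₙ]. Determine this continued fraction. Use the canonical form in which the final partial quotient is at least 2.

[11; 60]

Run the Euclidean algorithm, recording each quotient:
661 = 11·60 + 1, so a_0 = 11
60 = 60·1 + 0, so a_1 = 60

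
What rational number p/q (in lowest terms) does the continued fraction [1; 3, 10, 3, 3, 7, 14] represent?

a_0 = 1: 1/1
a_1 = 3: 4/3
a_2 = 10: 41/31
a_3 = 3: 127/96
a_4 = 3: 422/319
a_5 = 7: 3081/2329
a_6 = 14: 43556/32925

43556/32925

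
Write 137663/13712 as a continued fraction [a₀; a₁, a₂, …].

Run the Euclidean algorithm, recording each quotient:
137663 ÷ 13712 → quotient 10, remainder 543
13712 ÷ 543 → quotient 25, remainder 137
543 ÷ 137 → quotient 3, remainder 132
137 ÷ 132 → quotient 1, remainder 5
132 ÷ 5 → quotient 26, remainder 2
5 ÷ 2 → quotient 2, remainder 1
2 ÷ 1 → quotient 2, remainder 0

[10; 25, 3, 1, 26, 2, 2]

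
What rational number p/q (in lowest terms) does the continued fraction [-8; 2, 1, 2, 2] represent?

Work from the innermost term outward:
Start with 2.
2 + 1/(2/1) = 2 + 1/2 = 5/2
1 + 1/(5/2) = 1 + 2/5 = 7/5
2 + 1/(7/5) = 2 + 5/7 = 19/7
-8 + 1/(19/7) = -8 + 7/19 = -145/19

-145/19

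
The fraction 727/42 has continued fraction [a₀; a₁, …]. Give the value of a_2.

4

727 ÷ 42 → quotient 17, remainder 13
42 ÷ 13 → quotient 3, remainder 3
13 ÷ 3 → quotient 4, remainder 1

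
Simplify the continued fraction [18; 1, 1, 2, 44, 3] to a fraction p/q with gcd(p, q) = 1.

Compute successive convergents:
a_0 = 18: 18/1
a_1 = 1: 19/1
a_2 = 1: 37/2
a_3 = 2: 93/5
a_4 = 44: 4129/222
a_5 = 3: 12480/671

12480/671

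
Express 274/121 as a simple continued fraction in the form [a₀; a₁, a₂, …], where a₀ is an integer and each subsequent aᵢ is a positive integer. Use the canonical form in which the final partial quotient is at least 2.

Repeatedly divide and take the remainder:
274 = 2·121 + 32, so a_0 = 2
121 = 3·32 + 25, so a_1 = 3
32 = 1·25 + 7, so a_2 = 1
25 = 3·7 + 4, so a_3 = 3
7 = 1·4 + 3, so a_4 = 1
4 = 1·3 + 1, so a_5 = 1
3 = 3·1 + 0, so a_6 = 3

[2; 3, 1, 3, 1, 1, 3]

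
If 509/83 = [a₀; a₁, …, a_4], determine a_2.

1

509 ÷ 83 → quotient 6, remainder 11
83 ÷ 11 → quotient 7, remainder 6
11 ÷ 6 → quotient 1, remainder 5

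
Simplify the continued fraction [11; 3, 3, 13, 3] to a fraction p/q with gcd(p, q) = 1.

4622/409

Compute successive convergents:
a_0 = 11: 11/1
a_1 = 3: 34/3
a_2 = 3: 113/10
a_3 = 13: 1503/133
a_4 = 3: 4622/409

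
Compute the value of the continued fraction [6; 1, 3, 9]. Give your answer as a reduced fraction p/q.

a_0 = 6: 6/1
a_1 = 1: 7/1
a_2 = 3: 27/4
a_3 = 9: 250/37

250/37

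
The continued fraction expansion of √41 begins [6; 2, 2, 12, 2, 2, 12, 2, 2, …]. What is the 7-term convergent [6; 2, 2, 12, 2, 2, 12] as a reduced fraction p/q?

Compute successive convergents:
a_0 = 6: 6/1
a_1 = 2: 13/2
a_2 = 2: 32/5
a_3 = 12: 397/62
a_4 = 2: 826/129
a_5 = 2: 2049/320
a_6 = 12: 25414/3969

25414/3969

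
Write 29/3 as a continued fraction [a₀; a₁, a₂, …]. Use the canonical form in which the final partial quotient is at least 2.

29 ÷ 3 → quotient 9, remainder 2
3 ÷ 2 → quotient 1, remainder 1
2 ÷ 1 → quotient 2, remainder 0

[9; 1, 2]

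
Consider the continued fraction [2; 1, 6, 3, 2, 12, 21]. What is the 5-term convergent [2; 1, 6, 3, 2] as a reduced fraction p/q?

146/51

Starting at the tail and folding back:
Start with 2.
3 + 1/(2/1) = 3 + 1/2 = 7/2
6 + 1/(7/2) = 6 + 2/7 = 44/7
1 + 1/(44/7) = 1 + 7/44 = 51/44
2 + 1/(51/44) = 2 + 44/51 = 146/51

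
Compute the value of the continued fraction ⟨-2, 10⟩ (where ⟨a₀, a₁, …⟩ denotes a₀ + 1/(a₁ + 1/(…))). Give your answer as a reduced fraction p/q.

-19/10

a_0 = -2: -2/1
a_1 = 10: -19/10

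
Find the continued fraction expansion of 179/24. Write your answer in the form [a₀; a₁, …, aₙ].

⌊179/24⌋ = 7, remainder 11
⌊24/11⌋ = 2, remainder 2
⌊11/2⌋ = 5, remainder 1
⌊2/1⌋ = 2, remainder 0

[7; 2, 5, 2]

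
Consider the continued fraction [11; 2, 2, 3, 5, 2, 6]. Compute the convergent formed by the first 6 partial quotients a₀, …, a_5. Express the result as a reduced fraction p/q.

2248/197

Start with 2.
5 + 1/(2/1) = 5 + 1/2 = 11/2
3 + 1/(11/2) = 3 + 2/11 = 35/11
2 + 1/(35/11) = 2 + 11/35 = 81/35
2 + 1/(81/35) = 2 + 35/81 = 197/81
11 + 1/(197/81) = 11 + 81/197 = 2248/197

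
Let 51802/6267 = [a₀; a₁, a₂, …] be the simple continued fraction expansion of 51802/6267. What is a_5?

51802 ÷ 6267 → quotient 8, remainder 1666
6267 ÷ 1666 → quotient 3, remainder 1269
1666 ÷ 1269 → quotient 1, remainder 397
1269 ÷ 397 → quotient 3, remainder 78
397 ÷ 78 → quotient 5, remainder 7
78 ÷ 7 → quotient 11, remainder 1

11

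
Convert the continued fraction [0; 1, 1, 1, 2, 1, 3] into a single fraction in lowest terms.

26/41

Starting at the tail and folding back:
Start with 3.
1 + 1/(3/1) = 1 + 1/3 = 4/3
2 + 1/(4/3) = 2 + 3/4 = 11/4
1 + 1/(11/4) = 1 + 4/11 = 15/11
1 + 1/(15/11) = 1 + 11/15 = 26/15
1 + 1/(26/15) = 1 + 15/26 = 41/26
0 + 1/(41/26) = 0 + 26/41 = 26/41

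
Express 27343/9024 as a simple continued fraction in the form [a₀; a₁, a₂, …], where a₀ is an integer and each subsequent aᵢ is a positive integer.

[3; 33, 3, 2, 1, 8, 3]

Apply division with remainder until the remainder is 0:
27343 ÷ 9024 → quotient 3, remainder 271
9024 ÷ 271 → quotient 33, remainder 81
271 ÷ 81 → quotient 3, remainder 28
81 ÷ 28 → quotient 2, remainder 25
28 ÷ 25 → quotient 1, remainder 3
25 ÷ 3 → quotient 8, remainder 1
3 ÷ 1 → quotient 3, remainder 0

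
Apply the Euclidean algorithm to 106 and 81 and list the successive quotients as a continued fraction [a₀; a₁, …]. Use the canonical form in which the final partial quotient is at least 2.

[1; 3, 4, 6]

106 = 1·81 + 25, so a_0 = 1
81 = 3·25 + 6, so a_1 = 3
25 = 4·6 + 1, so a_2 = 4
6 = 6·1 + 0, so a_3 = 6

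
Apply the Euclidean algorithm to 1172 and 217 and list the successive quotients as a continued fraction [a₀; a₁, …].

[5; 2, 2, 43]

1172 = 5·217 + 87, so a_0 = 5
217 = 2·87 + 43, so a_1 = 2
87 = 2·43 + 1, so a_2 = 2
43 = 43·1 + 0, so a_3 = 43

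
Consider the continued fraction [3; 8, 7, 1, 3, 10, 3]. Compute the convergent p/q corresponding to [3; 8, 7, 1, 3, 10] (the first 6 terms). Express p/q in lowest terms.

Start with 10.
3 + 1/(10/1) = 3 + 1/10 = 31/10
1 + 1/(31/10) = 1 + 10/31 = 41/31
7 + 1/(41/31) = 7 + 31/41 = 318/41
8 + 1/(318/41) = 8 + 41/318 = 2585/318
3 + 1/(2585/318) = 3 + 318/2585 = 8073/2585

8073/2585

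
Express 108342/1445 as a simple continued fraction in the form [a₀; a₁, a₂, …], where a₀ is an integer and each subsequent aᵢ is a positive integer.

[74; 1, 42, 1, 3, 1, 2, 2]

108342 ÷ 1445 → quotient 74, remainder 1412
1445 ÷ 1412 → quotient 1, remainder 33
1412 ÷ 33 → quotient 42, remainder 26
33 ÷ 26 → quotient 1, remainder 7
26 ÷ 7 → quotient 3, remainder 5
7 ÷ 5 → quotient 1, remainder 2
5 ÷ 2 → quotient 2, remainder 1
2 ÷ 1 → quotient 2, remainder 0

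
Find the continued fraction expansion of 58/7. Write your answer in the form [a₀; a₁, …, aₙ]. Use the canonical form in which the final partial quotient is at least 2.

⌊58/7⌋ = 8, remainder 2
⌊7/2⌋ = 3, remainder 1
⌊2/1⌋ = 2, remainder 0

[8; 3, 2]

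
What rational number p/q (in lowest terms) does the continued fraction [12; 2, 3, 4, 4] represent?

1579/127

Starting at the tail and folding back:
Start with 4.
4 + 1/(4/1) = 4 + 1/4 = 17/4
3 + 1/(17/4) = 3 + 4/17 = 55/17
2 + 1/(55/17) = 2 + 17/55 = 127/55
12 + 1/(127/55) = 12 + 55/127 = 1579/127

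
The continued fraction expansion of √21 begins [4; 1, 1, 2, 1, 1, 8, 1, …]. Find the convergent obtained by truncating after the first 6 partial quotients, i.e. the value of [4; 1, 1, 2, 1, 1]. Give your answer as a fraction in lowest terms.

55/12

a_0 = 4: 4/1
a_1 = 1: 5/1
a_2 = 1: 9/2
a_3 = 2: 23/5
a_4 = 1: 32/7
a_5 = 1: 55/12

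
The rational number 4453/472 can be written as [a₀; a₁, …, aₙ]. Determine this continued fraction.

[9; 2, 3, 3, 3, 1, 4]

4453 ÷ 472 → quotient 9, remainder 205
472 ÷ 205 → quotient 2, remainder 62
205 ÷ 62 → quotient 3, remainder 19
62 ÷ 19 → quotient 3, remainder 5
19 ÷ 5 → quotient 3, remainder 4
5 ÷ 4 → quotient 1, remainder 1
4 ÷ 1 → quotient 4, remainder 0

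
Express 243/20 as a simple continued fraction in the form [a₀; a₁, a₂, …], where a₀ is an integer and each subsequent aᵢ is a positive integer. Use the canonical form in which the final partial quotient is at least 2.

[12; 6, 1, 2]

243 ÷ 20 → quotient 12, remainder 3
20 ÷ 3 → quotient 6, remainder 2
3 ÷ 2 → quotient 1, remainder 1
2 ÷ 1 → quotient 2, remainder 0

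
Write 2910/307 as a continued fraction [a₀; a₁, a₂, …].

[9; 2, 11, 3, 4]

Run the Euclidean algorithm, recording each quotient:
2910 ÷ 307 → quotient 9, remainder 147
307 ÷ 147 → quotient 2, remainder 13
147 ÷ 13 → quotient 11, remainder 4
13 ÷ 4 → quotient 3, remainder 1
4 ÷ 1 → quotient 4, remainder 0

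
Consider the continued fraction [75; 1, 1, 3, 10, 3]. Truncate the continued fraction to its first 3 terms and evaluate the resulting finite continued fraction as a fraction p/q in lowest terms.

151/2

Starting at the tail and folding back:
Start with 1.
1 + 1/(1/1) = 1 + 1/1 = 2/1
75 + 1/(2/1) = 75 + 1/2 = 151/2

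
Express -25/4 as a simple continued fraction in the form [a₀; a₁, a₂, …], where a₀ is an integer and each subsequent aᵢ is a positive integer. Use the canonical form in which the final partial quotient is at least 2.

[-7; 1, 3]

-25 ÷ 4 → quotient -7, remainder 3
4 ÷ 3 → quotient 1, remainder 1
3 ÷ 1 → quotient 3, remainder 0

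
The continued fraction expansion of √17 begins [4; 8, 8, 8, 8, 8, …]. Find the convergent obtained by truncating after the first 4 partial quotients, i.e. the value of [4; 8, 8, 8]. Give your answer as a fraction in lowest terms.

Start with 8.
8 + 1/(8/1) = 8 + 1/8 = 65/8
8 + 1/(65/8) = 8 + 8/65 = 528/65
4 + 1/(528/65) = 4 + 65/528 = 2177/528

2177/528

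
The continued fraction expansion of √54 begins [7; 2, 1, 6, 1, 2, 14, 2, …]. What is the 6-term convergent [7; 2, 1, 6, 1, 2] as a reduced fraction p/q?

a_0 = 7: 7/1
a_1 = 2: 15/2
a_2 = 1: 22/3
a_3 = 6: 147/20
a_4 = 1: 169/23
a_5 = 2: 485/66

485/66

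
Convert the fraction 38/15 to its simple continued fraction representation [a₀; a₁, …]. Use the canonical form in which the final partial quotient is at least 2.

38 = 2·15 + 8, so a_0 = 2
15 = 1·8 + 7, so a_1 = 1
8 = 1·7 + 1, so a_2 = 1
7 = 7·1 + 0, so a_3 = 7

[2; 1, 1, 7]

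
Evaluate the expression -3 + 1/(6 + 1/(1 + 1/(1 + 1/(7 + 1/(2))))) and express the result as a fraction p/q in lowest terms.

a_0 = -3: -3/1
a_1 = 6: -17/6
a_2 = 1: -20/7
a_3 = 1: -37/13
a_4 = 7: -279/98
a_5 = 2: -595/209

-595/209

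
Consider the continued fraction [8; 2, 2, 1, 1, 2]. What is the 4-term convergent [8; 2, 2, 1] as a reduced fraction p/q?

59/7

Start with 1.
2 + 1/(1/1) = 2 + 1/1 = 3/1
2 + 1/(3/1) = 2 + 1/3 = 7/3
8 + 1/(7/3) = 8 + 3/7 = 59/7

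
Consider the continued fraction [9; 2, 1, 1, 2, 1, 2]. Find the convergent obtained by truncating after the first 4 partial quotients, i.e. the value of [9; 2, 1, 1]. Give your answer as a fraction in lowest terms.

Start with 1.
1 + 1/(1/1) = 1 + 1/1 = 2/1
2 + 1/(2/1) = 2 + 1/2 = 5/2
9 + 1/(5/2) = 9 + 2/5 = 47/5

47/5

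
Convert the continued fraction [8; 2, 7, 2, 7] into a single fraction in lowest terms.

2024/239

Start with 7.
2 + 1/(7/1) = 2 + 1/7 = 15/7
7 + 1/(15/7) = 7 + 7/15 = 112/15
2 + 1/(112/15) = 2 + 15/112 = 239/112
8 + 1/(239/112) = 8 + 112/239 = 2024/239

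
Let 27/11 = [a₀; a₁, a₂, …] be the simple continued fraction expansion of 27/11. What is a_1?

2

Run the Euclidean algorithm, recording each quotient:
27 = 2·11 + 5, so a_0 = 2
11 = 2·5 + 1, so a_1 = 2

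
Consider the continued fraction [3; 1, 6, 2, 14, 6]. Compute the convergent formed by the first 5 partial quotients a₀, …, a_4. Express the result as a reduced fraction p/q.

839/217

a_0 = 3: 3/1
a_1 = 1: 4/1
a_2 = 6: 27/7
a_3 = 2: 58/15
a_4 = 14: 839/217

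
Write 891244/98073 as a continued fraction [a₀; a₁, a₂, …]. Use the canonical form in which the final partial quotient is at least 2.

891244 = 9·98073 + 8587, so a_0 = 9
98073 = 11·8587 + 3616, so a_1 = 11
8587 = 2·3616 + 1355, so a_2 = 2
3616 = 2·1355 + 906, so a_3 = 2
1355 = 1·906 + 449, so a_4 = 1
906 = 2·449 + 8, so a_5 = 2
449 = 56·8 + 1, so a_6 = 56
8 = 8·1 + 0, so a_7 = 8

[9; 11, 2, 2, 1, 2, 56, 8]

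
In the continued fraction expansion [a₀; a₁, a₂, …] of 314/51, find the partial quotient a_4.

2

Apply division with remainder until the remainder is 0:
⌊314/51⌋ = 6, remainder 8
⌊51/8⌋ = 6, remainder 3
⌊8/3⌋ = 2, remainder 2
⌊3/2⌋ = 1, remainder 1
⌊2/1⌋ = 2, remainder 0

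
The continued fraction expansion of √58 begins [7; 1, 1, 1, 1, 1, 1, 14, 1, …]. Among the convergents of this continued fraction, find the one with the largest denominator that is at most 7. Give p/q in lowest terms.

38/5

a_0 = 7: 7/1  (≤ bound)
a_1 = 1: 8/1  (≤ bound)
a_2 = 1: 15/2  (≤ bound)
a_3 = 1: 23/3  (≤ bound)
a_4 = 1: 38/5  (≤ bound)
a_5 = 1: 61/8  (> 7, stop)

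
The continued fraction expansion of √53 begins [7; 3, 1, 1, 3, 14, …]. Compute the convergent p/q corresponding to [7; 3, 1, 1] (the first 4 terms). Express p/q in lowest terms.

a_0 = 7: 7/1
a_1 = 3: 22/3
a_2 = 1: 29/4
a_3 = 1: 51/7

51/7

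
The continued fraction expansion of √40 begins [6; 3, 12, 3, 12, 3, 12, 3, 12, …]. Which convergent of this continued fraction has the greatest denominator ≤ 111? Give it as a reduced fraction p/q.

a_0 = 6: 6/1  (≤ bound)
a_1 = 3: 19/3  (≤ bound)
a_2 = 12: 234/37  (≤ bound)
a_3 = 3: 721/114  (> 111, stop)

234/37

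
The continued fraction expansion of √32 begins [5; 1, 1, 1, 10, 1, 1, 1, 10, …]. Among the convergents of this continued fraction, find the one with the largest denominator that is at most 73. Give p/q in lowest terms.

379/67

a_0 = 5: 5/1  (≤ bound)
a_1 = 1: 6/1  (≤ bound)
a_2 = 1: 11/2  (≤ bound)
a_3 = 1: 17/3  (≤ bound)
a_4 = 10: 181/32  (≤ bound)
a_5 = 1: 198/35  (≤ bound)
a_6 = 1: 379/67  (≤ bound)
a_7 = 1: 577/102  (> 73, stop)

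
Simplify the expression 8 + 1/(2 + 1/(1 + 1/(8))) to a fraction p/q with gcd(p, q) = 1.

217/26

Starting at the tail and folding back:
Start with 8.
1 + 1/(8/1) = 1 + 1/8 = 9/8
2 + 1/(9/8) = 2 + 8/9 = 26/9
8 + 1/(26/9) = 8 + 9/26 = 217/26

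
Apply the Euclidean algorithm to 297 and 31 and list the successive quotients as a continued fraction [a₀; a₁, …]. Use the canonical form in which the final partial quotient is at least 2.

Run the Euclidean algorithm, recording each quotient:
⌊297/31⌋ = 9, remainder 18
⌊31/18⌋ = 1, remainder 13
⌊18/13⌋ = 1, remainder 5
⌊13/5⌋ = 2, remainder 3
⌊5/3⌋ = 1, remainder 2
⌊3/2⌋ = 1, remainder 1
⌊2/1⌋ = 2, remainder 0

[9; 1, 1, 2, 1, 1, 2]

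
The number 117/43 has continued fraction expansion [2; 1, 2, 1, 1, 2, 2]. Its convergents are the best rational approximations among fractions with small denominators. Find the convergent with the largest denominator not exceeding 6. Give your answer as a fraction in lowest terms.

a_0 = 2: 2/1  (≤ bound)
a_1 = 1: 3/1  (≤ bound)
a_2 = 2: 8/3  (≤ bound)
a_3 = 1: 11/4  (≤ bound)
a_4 = 1: 19/7  (> 6, stop)

11/4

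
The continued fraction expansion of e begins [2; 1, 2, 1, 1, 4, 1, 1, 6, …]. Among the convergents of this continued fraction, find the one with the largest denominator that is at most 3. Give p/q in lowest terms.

List convergents until the denominator exceeds the bound:
a_0 = 2: 2/1  (≤ bound)
a_1 = 1: 3/1  (≤ bound)
a_2 = 2: 8/3  (≤ bound)
a_3 = 1: 11/4  (> 3, stop)

8/3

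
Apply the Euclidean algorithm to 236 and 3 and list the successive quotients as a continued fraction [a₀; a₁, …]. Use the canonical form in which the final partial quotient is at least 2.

[78; 1, 2]

236 ÷ 3 → quotient 78, remainder 2
3 ÷ 2 → quotient 1, remainder 1
2 ÷ 1 → quotient 2, remainder 0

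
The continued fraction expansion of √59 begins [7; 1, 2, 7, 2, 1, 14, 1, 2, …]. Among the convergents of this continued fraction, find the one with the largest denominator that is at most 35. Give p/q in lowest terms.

a_0 = 7: 7/1  (≤ bound)
a_1 = 1: 8/1  (≤ bound)
a_2 = 2: 23/3  (≤ bound)
a_3 = 7: 169/22  (≤ bound)
a_4 = 2: 361/47  (> 35, stop)

169/22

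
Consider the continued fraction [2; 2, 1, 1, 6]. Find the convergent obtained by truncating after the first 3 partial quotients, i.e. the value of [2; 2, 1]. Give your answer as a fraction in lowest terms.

a_0 = 2: 2/1
a_1 = 2: 5/2
a_2 = 1: 7/3

7/3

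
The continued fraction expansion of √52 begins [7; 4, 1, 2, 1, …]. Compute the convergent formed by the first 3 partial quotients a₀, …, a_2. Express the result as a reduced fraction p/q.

Start with 1.
4 + 1/(1/1) = 4 + 1/1 = 5/1
7 + 1/(5/1) = 7 + 1/5 = 36/5

36/5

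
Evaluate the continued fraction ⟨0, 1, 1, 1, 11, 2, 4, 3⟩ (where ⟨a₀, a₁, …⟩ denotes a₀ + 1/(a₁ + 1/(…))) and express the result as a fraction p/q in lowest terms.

a_0 = 0: 0/1
a_1 = 1: 1/1
a_2 = 1: 1/2
a_3 = 1: 2/3
a_4 = 11: 23/35
a_5 = 2: 48/73
a_6 = 4: 215/327
a_7 = 3: 693/1054

693/1054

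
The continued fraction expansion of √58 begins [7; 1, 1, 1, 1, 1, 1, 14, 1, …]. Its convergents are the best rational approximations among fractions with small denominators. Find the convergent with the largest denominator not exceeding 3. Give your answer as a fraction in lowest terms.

List convergents until the denominator exceeds the bound:
a_0 = 7: 7/1  (≤ bound)
a_1 = 1: 8/1  (≤ bound)
a_2 = 1: 15/2  (≤ bound)
a_3 = 1: 23/3  (≤ bound)
a_4 = 1: 38/5  (> 3, stop)

23/3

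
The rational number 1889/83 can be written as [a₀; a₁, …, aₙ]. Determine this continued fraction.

[22; 1, 3, 6, 1, 2]

Apply division with remainder until the remainder is 0:
⌊1889/83⌋ = 22, remainder 63
⌊83/63⌋ = 1, remainder 20
⌊63/20⌋ = 3, remainder 3
⌊20/3⌋ = 6, remainder 2
⌊3/2⌋ = 1, remainder 1
⌊2/1⌋ = 2, remainder 0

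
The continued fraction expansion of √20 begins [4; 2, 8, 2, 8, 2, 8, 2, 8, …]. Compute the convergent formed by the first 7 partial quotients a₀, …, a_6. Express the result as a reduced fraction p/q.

Collapse the nested fraction from the inside out:
Start with 8.
2 + 1/(8/1) = 2 + 1/8 = 17/8
8 + 1/(17/8) = 8 + 8/17 = 144/17
2 + 1/(144/17) = 2 + 17/144 = 305/144
8 + 1/(305/144) = 8 + 144/305 = 2584/305
2 + 1/(2584/305) = 2 + 305/2584 = 5473/2584
4 + 1/(5473/2584) = 4 + 2584/5473 = 24476/5473

24476/5473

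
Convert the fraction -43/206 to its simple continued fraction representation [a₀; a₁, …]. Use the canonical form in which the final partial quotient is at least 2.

⌊-43/206⌋ = -1, remainder 163
⌊206/163⌋ = 1, remainder 43
⌊163/43⌋ = 3, remainder 34
⌊43/34⌋ = 1, remainder 9
⌊34/9⌋ = 3, remainder 7
⌊9/7⌋ = 1, remainder 2
⌊7/2⌋ = 3, remainder 1
⌊2/1⌋ = 2, remainder 0

[-1; 1, 3, 1, 3, 1, 3, 2]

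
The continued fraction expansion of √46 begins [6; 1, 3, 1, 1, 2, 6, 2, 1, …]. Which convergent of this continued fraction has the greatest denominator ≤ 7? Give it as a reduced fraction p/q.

List convergents until the denominator exceeds the bound:
a_0 = 6: 6/1  (≤ bound)
a_1 = 1: 7/1  (≤ bound)
a_2 = 3: 27/4  (≤ bound)
a_3 = 1: 34/5  (≤ bound)
a_4 = 1: 61/9  (> 7, stop)

34/5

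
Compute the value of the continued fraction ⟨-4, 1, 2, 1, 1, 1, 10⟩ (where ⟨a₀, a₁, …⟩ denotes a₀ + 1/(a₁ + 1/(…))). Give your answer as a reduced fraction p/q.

Start with 10.
1 + 1/(10/1) = 1 + 1/10 = 11/10
1 + 1/(11/10) = 1 + 10/11 = 21/11
1 + 1/(21/11) = 1 + 11/21 = 32/21
2 + 1/(32/21) = 2 + 21/32 = 85/32
1 + 1/(85/32) = 1 + 32/85 = 117/85
-4 + 1/(117/85) = -4 + 85/117 = -383/117

-383/117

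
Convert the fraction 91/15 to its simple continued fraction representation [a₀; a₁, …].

[6; 15]

Repeatedly divide and take the remainder:
91 = 6·15 + 1, so a_0 = 6
15 = 15·1 + 0, so a_1 = 15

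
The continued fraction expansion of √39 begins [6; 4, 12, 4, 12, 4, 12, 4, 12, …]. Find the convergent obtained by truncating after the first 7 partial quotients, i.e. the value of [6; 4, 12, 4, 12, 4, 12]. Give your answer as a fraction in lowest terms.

764394/122401

a_0 = 6: 6/1
a_1 = 4: 25/4
a_2 = 12: 306/49
a_3 = 4: 1249/200
a_4 = 12: 15294/2449
a_5 = 4: 62425/9996
a_6 = 12: 764394/122401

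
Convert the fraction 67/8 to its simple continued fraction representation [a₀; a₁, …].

67 ÷ 8 → quotient 8, remainder 3
8 ÷ 3 → quotient 2, remainder 2
3 ÷ 2 → quotient 1, remainder 1
2 ÷ 1 → quotient 2, remainder 0

[8; 2, 1, 2]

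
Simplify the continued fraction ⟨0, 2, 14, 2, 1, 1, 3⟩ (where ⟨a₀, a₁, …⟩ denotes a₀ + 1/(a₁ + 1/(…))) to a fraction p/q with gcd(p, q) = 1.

Build up convergents one term at a time:
a_0 = 0: 0/1
a_1 = 2: 1/2
a_2 = 14: 14/29
a_3 = 2: 29/60
a_4 = 1: 43/89
a_5 = 1: 72/149
a_6 = 3: 259/536

259/536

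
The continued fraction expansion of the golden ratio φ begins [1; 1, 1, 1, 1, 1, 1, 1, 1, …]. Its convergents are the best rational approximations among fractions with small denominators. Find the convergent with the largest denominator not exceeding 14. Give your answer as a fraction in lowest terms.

21/13

List convergents until the denominator exceeds the bound:
a_0 = 1: 1/1  (≤ bound)
a_1 = 1: 2/1  (≤ bound)
a_2 = 1: 3/2  (≤ bound)
a_3 = 1: 5/3  (≤ bound)
a_4 = 1: 8/5  (≤ bound)
a_5 = 1: 13/8  (≤ bound)
a_6 = 1: 21/13  (≤ bound)
a_7 = 1: 34/21  (> 14, stop)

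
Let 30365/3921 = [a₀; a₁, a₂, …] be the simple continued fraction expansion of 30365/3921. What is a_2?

2

⌊30365/3921⌋ = 7, remainder 2918
⌊3921/2918⌋ = 1, remainder 1003
⌊2918/1003⌋ = 2, remainder 912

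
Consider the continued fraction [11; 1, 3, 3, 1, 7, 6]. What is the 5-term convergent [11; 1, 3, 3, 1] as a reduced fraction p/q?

Build up convergents one term at a time:
a_0 = 11: 11/1
a_1 = 1: 12/1
a_2 = 3: 47/4
a_3 = 3: 153/13
a_4 = 1: 200/17

200/17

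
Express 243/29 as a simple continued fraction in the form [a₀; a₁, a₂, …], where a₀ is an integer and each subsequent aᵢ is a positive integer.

[8; 2, 1, 1, 1, 3]

243 ÷ 29 → quotient 8, remainder 11
29 ÷ 11 → quotient 2, remainder 7
11 ÷ 7 → quotient 1, remainder 4
7 ÷ 4 → quotient 1, remainder 3
4 ÷ 3 → quotient 1, remainder 1
3 ÷ 1 → quotient 3, remainder 0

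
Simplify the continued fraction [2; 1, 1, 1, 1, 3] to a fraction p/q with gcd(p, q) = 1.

47/18

Collapse the nested fraction from the inside out:
Start with 3.
1 + 1/(3/1) = 1 + 1/3 = 4/3
1 + 1/(4/3) = 1 + 3/4 = 7/4
1 + 1/(7/4) = 1 + 4/7 = 11/7
1 + 1/(11/7) = 1 + 7/11 = 18/11
2 + 1/(18/11) = 2 + 11/18 = 47/18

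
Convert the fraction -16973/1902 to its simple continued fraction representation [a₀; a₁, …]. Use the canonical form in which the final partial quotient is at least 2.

⌊-16973/1902⌋ = -9, remainder 145
⌊1902/145⌋ = 13, remainder 17
⌊145/17⌋ = 8, remainder 9
⌊17/9⌋ = 1, remainder 8
⌊9/8⌋ = 1, remainder 1
⌊8/1⌋ = 8, remainder 0

[-9; 13, 8, 1, 1, 8]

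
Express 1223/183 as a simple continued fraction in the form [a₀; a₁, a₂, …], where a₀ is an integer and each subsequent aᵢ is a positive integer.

[6; 1, 2, 6, 2, 4]

⌊1223/183⌋ = 6, remainder 125
⌊183/125⌋ = 1, remainder 58
⌊125/58⌋ = 2, remainder 9
⌊58/9⌋ = 6, remainder 4
⌊9/4⌋ = 2, remainder 1
⌊4/1⌋ = 4, remainder 0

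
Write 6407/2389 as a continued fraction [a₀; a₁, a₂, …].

6407 ÷ 2389 → quotient 2, remainder 1629
2389 ÷ 1629 → quotient 1, remainder 760
1629 ÷ 760 → quotient 2, remainder 109
760 ÷ 109 → quotient 6, remainder 106
109 ÷ 106 → quotient 1, remainder 3
106 ÷ 3 → quotient 35, remainder 1
3 ÷ 1 → quotient 3, remainder 0

[2; 1, 2, 6, 1, 35, 3]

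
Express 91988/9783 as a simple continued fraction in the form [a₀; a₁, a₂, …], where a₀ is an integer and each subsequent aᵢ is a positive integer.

[9; 2, 2, 13, 1, 2, 11, 4]

91988 = 9·9783 + 3941, so a_0 = 9
9783 = 2·3941 + 1901, so a_1 = 2
3941 = 2·1901 + 139, so a_2 = 2
1901 = 13·139 + 94, so a_3 = 13
139 = 1·94 + 45, so a_4 = 1
94 = 2·45 + 4, so a_5 = 2
45 = 11·4 + 1, so a_6 = 11
4 = 4·1 + 0, so a_7 = 4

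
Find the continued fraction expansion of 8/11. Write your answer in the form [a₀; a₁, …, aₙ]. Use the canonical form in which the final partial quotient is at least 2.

⌊8/11⌋ = 0, remainder 8
⌊11/8⌋ = 1, remainder 3
⌊8/3⌋ = 2, remainder 2
⌊3/2⌋ = 1, remainder 1
⌊2/1⌋ = 2, remainder 0

[0; 1, 2, 1, 2]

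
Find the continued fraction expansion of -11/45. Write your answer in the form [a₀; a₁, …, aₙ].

Repeatedly divide and take the remainder:
-11 ÷ 45 → quotient -1, remainder 34
45 ÷ 34 → quotient 1, remainder 11
34 ÷ 11 → quotient 3, remainder 1
11 ÷ 1 → quotient 11, remainder 0

[-1; 1, 3, 11]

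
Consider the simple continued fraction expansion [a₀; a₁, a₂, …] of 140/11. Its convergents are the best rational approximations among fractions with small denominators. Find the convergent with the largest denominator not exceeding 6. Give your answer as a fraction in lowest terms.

a_0 = 12: 12/1  (≤ bound)
a_1 = 1: 13/1  (≤ bound)
a_2 = 2: 38/3  (≤ bound)
a_3 = 1: 51/4  (≤ bound)
a_4 = 2: 140/11  (> 6, stop)

51/4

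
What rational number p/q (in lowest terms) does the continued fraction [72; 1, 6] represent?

510/7

Start with 6.
1 + 1/(6/1) = 1 + 1/6 = 7/6
72 + 1/(7/6) = 72 + 6/7 = 510/7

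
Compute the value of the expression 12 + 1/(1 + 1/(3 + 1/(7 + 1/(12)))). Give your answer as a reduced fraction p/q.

Use the convergent recurrence hₖ = aₖ·hₖ₋₁ + hₖ₋₂ (and likewise for the denominators kₖ):
a_0 = 12: 12/1
a_1 = 1: 13/1
a_2 = 3: 51/4
a_3 = 7: 370/29
a_4 = 12: 4491/352

4491/352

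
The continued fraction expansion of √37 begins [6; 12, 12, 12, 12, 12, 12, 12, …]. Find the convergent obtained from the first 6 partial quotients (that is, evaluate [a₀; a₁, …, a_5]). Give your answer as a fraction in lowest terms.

Build up convergents one term at a time:
a_0 = 6: 6/1
a_1 = 12: 73/12
a_2 = 12: 882/145
a_3 = 12: 10657/1752
a_4 = 12: 128766/21169
a_5 = 12: 1555849/255780

1555849/255780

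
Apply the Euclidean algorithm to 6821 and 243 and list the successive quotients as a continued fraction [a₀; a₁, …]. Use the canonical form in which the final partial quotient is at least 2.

[28; 14, 3, 2, 2]

6821 ÷ 243 → quotient 28, remainder 17
243 ÷ 17 → quotient 14, remainder 5
17 ÷ 5 → quotient 3, remainder 2
5 ÷ 2 → quotient 2, remainder 1
2 ÷ 1 → quotient 2, remainder 0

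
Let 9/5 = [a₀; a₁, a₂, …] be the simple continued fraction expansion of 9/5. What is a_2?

4

⌊9/5⌋ = 1, remainder 4
⌊5/4⌋ = 1, remainder 1
⌊4/1⌋ = 4, remainder 0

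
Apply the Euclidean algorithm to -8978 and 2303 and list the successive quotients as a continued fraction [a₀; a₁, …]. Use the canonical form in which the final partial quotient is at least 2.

Repeatedly divide and take the remainder:
-8978 = -4·2303 + 234, so a_0 = -4
2303 = 9·234 + 197, so a_1 = 9
234 = 1·197 + 37, so a_2 = 1
197 = 5·37 + 12, so a_3 = 5
37 = 3·12 + 1, so a_4 = 3
12 = 12·1 + 0, so a_5 = 12

[-4; 9, 1, 5, 3, 12]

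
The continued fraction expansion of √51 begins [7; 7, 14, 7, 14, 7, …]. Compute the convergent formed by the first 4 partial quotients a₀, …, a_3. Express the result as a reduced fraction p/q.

4999/700

Work from the innermost term outward:
Start with 7.
14 + 1/(7/1) = 14 + 1/7 = 99/7
7 + 1/(99/7) = 7 + 7/99 = 700/99
7 + 1/(700/99) = 7 + 99/700 = 4999/700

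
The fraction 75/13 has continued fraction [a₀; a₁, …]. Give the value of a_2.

Apply division with remainder until the remainder is 0:
75 = 5·13 + 10, so a_0 = 5
13 = 1·10 + 3, so a_1 = 1
10 = 3·3 + 1, so a_2 = 3

3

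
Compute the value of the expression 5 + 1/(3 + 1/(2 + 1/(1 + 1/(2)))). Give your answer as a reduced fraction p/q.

Collapse the nested fraction from the inside out:
Start with 2.
1 + 1/(2/1) = 1 + 1/2 = 3/2
2 + 1/(3/2) = 2 + 2/3 = 8/3
3 + 1/(8/3) = 3 + 3/8 = 27/8
5 + 1/(27/8) = 5 + 8/27 = 143/27

143/27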